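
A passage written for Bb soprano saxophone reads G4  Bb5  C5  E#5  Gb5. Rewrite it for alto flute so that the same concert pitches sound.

Bb4 Db6 Eb5 G#5 Bbb5

First find concert pitch: the Bb soprano saxophone sounds a major second below written, so G4 Bb5 C5 E#5 Gb5 sounds F4 Ab5 Bb4 D#5 Fb5.
Then write for alto flute: it sounds a perfect fourth below written, so the part must be a perfect fourth above concert.
F4 → Bb4
Ab5 → Db6
Bb4 → Eb5
D#5 → G#5
Fb5 → Bbb5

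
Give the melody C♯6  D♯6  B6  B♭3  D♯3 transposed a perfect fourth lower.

G#5 A#5 F#6 F3 A#2

C#6 -> G#5
D#6 -> A#5
B6 -> F#6
Bb3 -> F3
D#3 -> A#2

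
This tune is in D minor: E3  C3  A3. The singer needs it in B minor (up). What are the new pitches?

From D up to B is a major sixth; apply that to each pitch.
E3 to C#4
C3 to A3
A3 to F#4

C#4 A3 F#4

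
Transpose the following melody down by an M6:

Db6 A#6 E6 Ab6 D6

Fb5 C#6 G5 Cb6 F5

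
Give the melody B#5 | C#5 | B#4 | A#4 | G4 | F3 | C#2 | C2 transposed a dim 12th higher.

B#5 becomes F#7
C#5 becomes G6
B#4 becomes F#6
A#4 becomes E6
G4 becomes Db6
F3 becomes Cb5
C#2 becomes G3
C2 becomes Gb3

F#7 G6 F#6 E6 Db6 Cb5 G3 Gb3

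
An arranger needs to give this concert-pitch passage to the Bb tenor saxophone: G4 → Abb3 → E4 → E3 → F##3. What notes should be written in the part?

The Bb tenor saxophone sounds a major ninth below written, so the written part must be a major ninth above concert — transpose each note up.
G4 -> A5
Abb3 -> Bbb4
E4 -> F#5
E3 -> F#4
F##3 -> G##4

A5 Bbb4 F#5 F#4 G##4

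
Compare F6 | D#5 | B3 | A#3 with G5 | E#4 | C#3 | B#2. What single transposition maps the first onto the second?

From F6 to G5 is 7 letter names — a seventh of some quality.
G5 to F6 is 10 semitones, which makes it a minor seventh; the second version is lower, so the direction is down.
Checking another pair — A#3 → B#2 — gives the same interval.

down a minor seventh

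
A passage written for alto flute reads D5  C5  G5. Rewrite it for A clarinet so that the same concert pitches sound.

First find concert pitch: the alto flute sounds a perfect fourth below written, so D5 C5 G5 sounds A4 G4 D5.
Then write for A clarinet: it sounds a minor third below written, so the part must be a minor third above concert.
A4 → C5
G4 → Bb4
D5 → F5

C5 Bb4 F5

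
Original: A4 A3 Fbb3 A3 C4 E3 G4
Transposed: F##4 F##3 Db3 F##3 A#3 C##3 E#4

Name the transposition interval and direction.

Take the first pair: A4 → F##4. A to F spans 3 letter names, so the interval is some kind of third.
F##4 to A4 is 2 semitones, which makes it a diminished third; the second version is lower, so the direction is down.
Checking another pair — G4 → E#4 — gives the same interval.

down a diminished third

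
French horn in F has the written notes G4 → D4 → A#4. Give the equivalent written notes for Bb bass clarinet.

First find concert pitch: the French horn in F sounds a perfect fifth below written, so G4 D4 A#4 sounds C4 G3 D#4.
Then write for Bb bass clarinet: it sounds a major ninth below written, so the part must be a major ninth above concert.
C4 → D5
G3 → A4
D#4 → E#5

D5 A4 E#5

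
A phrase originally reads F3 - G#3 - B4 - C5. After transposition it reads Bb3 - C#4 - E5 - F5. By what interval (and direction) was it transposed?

Take the first pair: F3 → Bb3. F to B spans 4 letter names, so the interval is some kind of fourth.
F3 to Bb3 is 5 semitones, which makes it a perfect fourth; the second version is higher, so the direction is up.
Checking another pair — C5 → F5 — gives the same interval.

up a perfect fourth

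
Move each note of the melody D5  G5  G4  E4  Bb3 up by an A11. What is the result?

D5 gives G#6
G5 gives C#7
G4 gives C#6
E4 gives A#5
Bb3 gives E5

G#6 C#7 C#6 A#5 E5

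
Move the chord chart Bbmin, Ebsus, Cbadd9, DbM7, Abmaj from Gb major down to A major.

Gb major down to A major is a diminished seventh; each chord root moves by that interval while the quality stays the same.
Bbmin: root Bb down a diminished seventh → C#, giving C#min.
Ebsus: root Eb down a diminished seventh → F#, giving F#sus.
Cbadd9: root Cb down a diminished seventh → D, giving Dadd9.
DbM7: root Db down a diminished seventh → E, giving EM7.
Abmaj: root Ab down a diminished seventh → B, giving Bmaj.

C#min F#sus Dadd9 EM7 Bmaj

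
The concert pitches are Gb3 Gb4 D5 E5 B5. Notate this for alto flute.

Cb4 Cb5 G5 A5 E6

Written C4 sounds as G3 on the alto flute, so concert pitches are written a perfect fourth up.
Gb3 to Cb4
Gb4 to Cb5
D5 to G5
E5 to A5
B5 to E6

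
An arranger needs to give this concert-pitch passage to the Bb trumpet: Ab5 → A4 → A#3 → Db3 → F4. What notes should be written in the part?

Bb5 B4 B#3 Eb3 G4

The Bb trumpet sounds a major second below written, so the written part must be a major second above concert — transpose each note up.
Ab5 becomes Bb5
A4 becomes B4
A#3 becomes B#3
Db3 becomes Eb3
F4 becomes G4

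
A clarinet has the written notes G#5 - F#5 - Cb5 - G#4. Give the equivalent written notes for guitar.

First find concert pitch: the A clarinet sounds a minor third below written, so G#5 F#5 Cb5 G#4 sounds E#5 D#5 Ab4 E#4.
Then write for guitar: it sounds a perfect octave below written, so the part must be a perfect octave above concert.
E#5 → E#6
D#5 → D#6
Ab4 → Ab5
E#4 → E#5

E#6 D#6 Ab5 E#5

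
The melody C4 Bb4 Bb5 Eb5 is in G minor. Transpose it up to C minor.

F4 Eb5 Eb6 Ab5

From G up to C is a perfect fourth; apply that to each pitch.
C4 to F4
Bb4 to Eb5
Bb5 to Eb6
Eb5 to Ab5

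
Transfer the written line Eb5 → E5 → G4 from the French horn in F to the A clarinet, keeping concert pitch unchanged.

First find concert pitch: the French horn in F sounds a perfect fifth below written, so Eb5 E5 G4 sounds Ab4 A4 C4.
Then write for A clarinet: it sounds a minor third below written, so the part must be a minor third above concert.
Ab4 → Cb5
A4 → C5
C4 → Eb4

Cb5 C5 Eb4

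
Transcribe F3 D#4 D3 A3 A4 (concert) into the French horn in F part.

C4 A#4 A3 E4 E5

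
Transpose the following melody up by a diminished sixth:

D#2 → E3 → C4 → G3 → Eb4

D#2 to Bb2
E3 to Cb4
C4 to Abb4
G3 to Ebb4
Eb4 to Cbb5

Bb2 Cb4 Abb4 Ebb4 Cbb5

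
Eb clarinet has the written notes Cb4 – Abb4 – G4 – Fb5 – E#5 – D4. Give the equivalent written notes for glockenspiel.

Ebb2 Cbb3 Bb2 Abb3 G#3 F2

First find concert pitch: the Eb clarinet sounds a minor third above written, so Cb4 Abb4 G4 Fb5 E#5 D4 sounds Ebb4 Cbb5 Bb4 Abb5 G#5 F4.
Then write for glockenspiel: it sounds a perfect fifteenth above written, so the part must be a perfect fifteenth below concert.
Ebb4 → Ebb2
Cbb5 → Cbb3
Bb4 → Bb2
Abb5 → Abb3
G#5 → G#3
F4 → F2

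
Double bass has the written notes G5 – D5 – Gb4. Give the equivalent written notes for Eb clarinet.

First find concert pitch: the double bass sounds a perfect octave below written, so G5 D5 Gb4 sounds G4 D4 Gb3.
Then write for Eb clarinet: it sounds a minor third above written, so the part must be a minor third below concert.
G4 → E4
D4 → B3
Gb3 → Eb3

E4 B3 Eb3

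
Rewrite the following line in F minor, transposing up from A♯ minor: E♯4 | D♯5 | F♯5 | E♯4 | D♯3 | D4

C5 Bb5 Db6 C5 Bb3 Bbb4

A♯ minor to F minor up is a diminished sixth, so every note moves up by that interval.
E#4 → C5
D#5 → Bb5
F#5 → Db6
E#4 → C5
D#3 → Bb3
D4 → Bbb4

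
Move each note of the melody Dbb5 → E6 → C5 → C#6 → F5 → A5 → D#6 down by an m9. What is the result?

Dbb5 gives Cb4
E6 gives D#5
C5 gives B3
C#6 gives B#4
F5 gives E4
A5 gives G#4
D#6 gives C##5

Cb4 D#5 B3 B#4 E4 G#4 C##5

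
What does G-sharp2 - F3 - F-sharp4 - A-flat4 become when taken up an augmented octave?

G#2 becomes G##3
F3 becomes F#4
F#4 becomes F##5
Ab4 becomes A5

G##3 F#4 F##5 A5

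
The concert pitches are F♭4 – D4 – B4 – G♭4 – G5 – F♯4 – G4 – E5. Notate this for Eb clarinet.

The Eb clarinet sounds a minor third above written, so the written part must be a minor third below concert — transpose each note down.
Fb4 to Db4
D4 to B3
B4 to G#4
Gb4 to Eb4
G5 to E5
F#4 to D#4
G4 to E4
E5 to C#5

Db4 B3 G#4 Eb4 E5 D#4 E4 C#5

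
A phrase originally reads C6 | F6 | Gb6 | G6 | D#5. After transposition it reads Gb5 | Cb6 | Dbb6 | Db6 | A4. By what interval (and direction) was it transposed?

down an augmented fourth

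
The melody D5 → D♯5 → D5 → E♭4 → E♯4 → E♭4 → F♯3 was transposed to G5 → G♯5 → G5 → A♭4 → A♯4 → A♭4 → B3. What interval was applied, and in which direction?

up a perfect fourth

From D5 to G5 is 4 letter names — a fourth of some quality.
D5 to G5 is 5 semitones, which makes it a perfect fourth; the second version is higher, so the direction is up.
Checking another pair — F#3 → B3 — gives the same interval.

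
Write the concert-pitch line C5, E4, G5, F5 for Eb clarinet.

A4 C#4 E5 D5

The Eb clarinet sounds a minor third above written, so the written part must be a minor third below concert — transpose each note down.
C5 -> A4
E4 -> C#4
G5 -> E5
F5 -> D5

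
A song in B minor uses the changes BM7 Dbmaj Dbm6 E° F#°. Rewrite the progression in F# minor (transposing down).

F#M7 Abmaj Abm6 B° C#°

B minor down to F# minor is a perfect fourth; each chord root moves by that interval while the quality stays the same.
BM7: root B down a perfect fourth → F#, giving F#M7.
Dbmaj: root Db down a perfect fourth → Ab, giving Abmaj.
Dbm6: root Db down a perfect fourth → Ab, giving Abm6.
E°: root E down a perfect fourth → B, giving B°.
F#°: root F# down a perfect fourth → C#, giving C#°.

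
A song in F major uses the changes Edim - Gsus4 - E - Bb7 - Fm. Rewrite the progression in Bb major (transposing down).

Adim Csus4 A Eb7 Bbm

F major down to Bb major is a perfect fifth; each chord root moves by that interval while the quality stays the same.
Edim: root E down a perfect fifth → A, giving Adim.
Gsus4: root G down a perfect fifth → C, giving Csus4.
E: root E down a perfect fifth → A, giving A.
Bb7: root Bb down a perfect fifth → Eb, giving Eb7.
Fm: root F down a perfect fifth → Bb, giving Bbm.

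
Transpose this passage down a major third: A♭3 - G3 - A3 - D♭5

Ab3: a third down reaches F, and 4 semitones makes it Fb3.
G3 down a major third is Eb3.
A3 down a major third is F3.
A major third down from Db5 gives Bbb4.

Fb3 Eb3 F3 Bbb4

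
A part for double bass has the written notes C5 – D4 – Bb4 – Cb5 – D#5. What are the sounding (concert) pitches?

C4 D3 Bb3 Cb4 D#4

The double bass sounds a perfect octave below written, so transpose each written note down a perfect octave.
C5 → C4
D4 → D3
Bb4 → Bb3
Cb5 → Cb4
D#5 → D#4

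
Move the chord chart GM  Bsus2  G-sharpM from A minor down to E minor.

A minor down to E minor is a perfect fourth; each chord root moves by that interval while the quality stays the same.
GM: root G down a perfect fourth → D, giving DM.
Bsus2: root B down a perfect fourth → F#, giving F#sus2.
G-sharpM: root G-sharp down a perfect fourth → D#, giving D#M.

DM F#sus2 D#M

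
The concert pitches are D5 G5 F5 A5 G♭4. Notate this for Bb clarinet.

E5 A5 G5 B5 Ab4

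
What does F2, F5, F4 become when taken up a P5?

C3 C6 C5

F2 up a perfect fifth is C3.
F5: a fifth up reaches C, and 7 semitones makes it C6.
A perfect fifth up from F4 gives C5.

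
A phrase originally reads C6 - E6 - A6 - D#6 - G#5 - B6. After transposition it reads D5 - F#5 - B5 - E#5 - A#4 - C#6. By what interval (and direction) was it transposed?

down a minor seventh

Take the first pair: C6 → D5. C to D spans 7 letter names, so the interval is some kind of seventh.
D5 to C6 is 10 semitones, which makes it a minor seventh; the second version is lower, so the direction is down.
Checking another pair — B6 → C#6 — gives the same interval.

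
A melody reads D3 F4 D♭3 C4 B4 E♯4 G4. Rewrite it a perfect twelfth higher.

A4 C6 Ab4 G5 F#6 B#5 D6

D3 to A4
F4 to C6
Db3 to Ab4
C4 to G5
B4 to F#6
E#4 to B#5
G4 to D6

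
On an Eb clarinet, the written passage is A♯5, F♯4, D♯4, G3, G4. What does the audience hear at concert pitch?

C#6 A4 F#4 Bb3 Bb4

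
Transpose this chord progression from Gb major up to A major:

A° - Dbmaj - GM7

Gb major up to A major is an augmented second; each chord root moves by that interval while the quality stays the same.
A°: root A up an augmented second → B#, giving B#°.
Dbmaj: root Db up an augmented second → E, giving Emaj.
GM7: root G up an augmented second → A#, giving A#M7.

B#° Emaj A#M7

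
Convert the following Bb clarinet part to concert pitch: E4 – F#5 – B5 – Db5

The Bb clarinet sounds a major second below written, so transpose each written note down a major second.
E4 to D4
F#5 to E5
B5 to A5
Db5 to Cb5

D4 E5 A5 Cb5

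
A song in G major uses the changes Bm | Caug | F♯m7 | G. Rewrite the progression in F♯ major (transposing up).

A#m Baug E#m7 F#

G major up to F♯ major is a major seventh; each chord root moves by that interval while the quality stays the same.
Bm: root B up a major seventh → A#, giving A#m.
Caug: root C up a major seventh → B, giving Baug.
F♯m7: root F♯ up a major seventh → E#, giving E#m7.
G: root G up a major seventh → F#, giving F#.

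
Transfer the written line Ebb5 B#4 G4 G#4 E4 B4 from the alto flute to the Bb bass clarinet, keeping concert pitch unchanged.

Cb6 G##5 E5 E#5 C#5 G#5

First find concert pitch: the alto flute sounds a perfect fourth below written, so Ebb5 B#4 G4 G#4 E4 B4 sounds Bbb4 F##4 D4 D#4 B3 F#4.
Then write for Bb bass clarinet: it sounds a major ninth below written, so the part must be a major ninth above concert.
Bbb4 → Cb6
F##4 → G##5
D4 → E5
D#4 → E#5
B3 → C#5
F#4 → G#5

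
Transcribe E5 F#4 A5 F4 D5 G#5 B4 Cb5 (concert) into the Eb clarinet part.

Written C4 sounds as Eb4 on the Eb clarinet, so concert pitches are written a minor third down.
E5 → C#5
F#4 → D#4
A5 → F#5
F4 → D4
D5 → B4
G#5 → E#5
B4 → G#4
Cb5 → Ab4

C#5 D#4 F#5 D4 B4 E#5 G#4 Ab4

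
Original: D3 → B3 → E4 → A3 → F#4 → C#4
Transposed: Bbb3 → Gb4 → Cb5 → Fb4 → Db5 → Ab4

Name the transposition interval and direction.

From D3 to Bbb3 is 6 letter names — a sixth of some quality.
D3 to Bbb3 is 7 semitones, which makes it a diminished sixth; the second version is higher, so the direction is up.
Checking another pair — C#4 → Ab4 — gives the same interval.

up a diminished sixth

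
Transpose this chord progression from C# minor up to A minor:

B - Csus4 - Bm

G Absus4 Gm

C# minor up to A minor is a minor sixth; each chord root moves by that interval while the quality stays the same.
B: root B up a minor sixth → G, giving G.
Csus4: root C up a minor sixth → Ab, giving Absus4.
Bm: root B up a minor sixth → G, giving Gm.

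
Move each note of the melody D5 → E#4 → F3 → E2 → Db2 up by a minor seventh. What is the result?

C6 D#5 Eb4 D3 Cb3

D5 becomes C6
E#4 becomes D#5
F3 becomes Eb4
E2 becomes D3
Db2 becomes Cb3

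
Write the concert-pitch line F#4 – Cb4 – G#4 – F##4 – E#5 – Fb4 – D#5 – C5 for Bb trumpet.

The Bb trumpet sounds a major second below written, so the written part must be a major second above concert — transpose each note up.
F#4 to G#4
Cb4 to Db4
G#4 to A#4
F##4 to G##4
E#5 to F##5
Fb4 to Gb4
D#5 to E#5
C5 to D5

G#4 Db4 A#4 G##4 F##5 Gb4 E#5 D5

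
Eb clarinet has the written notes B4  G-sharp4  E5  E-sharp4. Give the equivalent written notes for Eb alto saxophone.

First find concert pitch: the Eb clarinet sounds a minor third above written, so B4 G-sharp4 E5 E-sharp4 sounds D5 B4 G5 G#4.
Then write for Eb alto saxophone: it sounds a major sixth below written, so the part must be a major sixth above concert.
D5 → B5
B4 → G#5
G5 → E6
G#4 → E#5

B5 G#5 E6 E#5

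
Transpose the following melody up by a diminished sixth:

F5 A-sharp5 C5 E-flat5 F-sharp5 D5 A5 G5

Dbb6 F6 Abb5 Cbb6 Db6 Bbb5 Fb6 Ebb6

F5 to Dbb6
A#5 to F6
C5 to Abb5
Eb5 to Cbb6
F#5 to Db6
D5 to Bbb5
A5 to Fb6
G5 to Ebb6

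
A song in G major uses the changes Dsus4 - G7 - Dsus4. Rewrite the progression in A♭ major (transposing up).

G major up to A♭ major is a minor second; each chord root moves by that interval while the quality stays the same.
Dsus4: root D up a minor second → Eb, giving Ebsus4.
G7: root G up a minor second → Ab, giving Ab7.
Dsus4: root D up a minor second → Eb, giving Ebsus4.

Ebsus4 Ab7 Ebsus4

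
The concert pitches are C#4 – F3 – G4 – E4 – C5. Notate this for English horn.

Written C4 sounds as F3 on the English horn, so concert pitches are written a perfect fifth up.
C#4 → G#4
F3 → C4
G4 → D5
E4 → B4
C5 → G5

G#4 C4 D5 B4 G5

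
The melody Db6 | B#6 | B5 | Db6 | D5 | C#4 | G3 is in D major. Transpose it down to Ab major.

D major to Ab major down is an augmented fourth, so every note moves down by that interval.
Db6 becomes Abb5
B#6 becomes F#6
B5 becomes F5
Db6 becomes Abb5
D5 becomes Ab4
C#4 becomes G3
G3 becomes Db3

Abb5 F#6 F5 Abb5 Ab4 G3 Db3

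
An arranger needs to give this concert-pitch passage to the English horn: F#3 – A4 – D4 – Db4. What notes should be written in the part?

C#4 E5 A4 Ab4

The English horn sounds a perfect fifth below written, so the written part must be a perfect fifth above concert — transpose each note up.
F#3 to C#4
A4 to E5
D4 to A4
Db4 to Ab4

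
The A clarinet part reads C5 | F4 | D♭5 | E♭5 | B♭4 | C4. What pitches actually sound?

A4 D4 Bb4 C5 G4 A3

The A clarinet sounds a minor third below written, so transpose each written note down a minor third.
C5 → A4
F4 → D4
Db5 → Bb4
Eb5 → C5
Bb4 → G4
C4 → A3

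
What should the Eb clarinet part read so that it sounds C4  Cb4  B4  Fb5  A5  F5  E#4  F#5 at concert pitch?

A3 Ab3 G#4 Db5 F#5 D5 C##4 D#5

Written C4 sounds as Eb4 on the Eb clarinet, so concert pitches are written a minor third down.
C4 gives A3
Cb4 gives Ab3
B4 gives G#4
Fb5 gives Db5
A5 gives F#5
F5 gives D5
E#4 gives C##4
F#5 gives D#5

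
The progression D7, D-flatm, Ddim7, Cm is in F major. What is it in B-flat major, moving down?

G7 Gbm Gdim7 Fm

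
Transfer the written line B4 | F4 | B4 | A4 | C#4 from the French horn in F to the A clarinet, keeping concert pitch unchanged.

G4 Db4 G4 F4 A3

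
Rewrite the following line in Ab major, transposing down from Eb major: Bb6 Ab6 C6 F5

Eb6 Db6 F5 Bb4

Eb major to Ab major down is a perfect fifth, so every note moves down by that interval.
Bb6 → Eb6
Ab6 → Db6
C6 → F5
F5 → Bb4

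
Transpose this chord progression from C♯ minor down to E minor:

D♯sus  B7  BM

C♯ minor down to E minor is a major sixth; each chord root moves by that interval while the quality stays the same.
D♯sus: root D♯ down a major sixth → F#, giving F#sus.
B7: root B down a major sixth → D, giving D7.
BM: root B down a major sixth → D, giving DM.

F#sus D7 DM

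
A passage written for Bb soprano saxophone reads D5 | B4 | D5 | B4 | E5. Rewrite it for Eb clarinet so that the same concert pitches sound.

A4 F#4 A4 F#4 B4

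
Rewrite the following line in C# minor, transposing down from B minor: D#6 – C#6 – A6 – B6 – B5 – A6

E#5 D#5 B5 C#6 C#5 B5

From B down to C# is a minor seventh; apply that to each pitch.
D#6 to E#5
C#6 to D#5
A6 to B5
B6 to C#6
B5 to C#5
A6 to B5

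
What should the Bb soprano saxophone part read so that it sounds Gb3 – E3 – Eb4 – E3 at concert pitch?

Ab3 F#3 F4 F#3

Written C4 sounds as Bb3 on the Bb soprano saxophone, so concert pitches are written a major second up.
Gb3 gives Ab3
E3 gives F#3
Eb4 gives F4
E3 gives F#3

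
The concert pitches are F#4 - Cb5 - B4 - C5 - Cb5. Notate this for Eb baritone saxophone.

Written C4 sounds as Eb2 on the Eb baritone saxophone, so concert pitches are written a major thirteenth up.
F#4 → D#6
Cb5 → Ab6
B4 → G#6
C5 → A6
Cb5 → Ab6

D#6 Ab6 G#6 A6 Ab6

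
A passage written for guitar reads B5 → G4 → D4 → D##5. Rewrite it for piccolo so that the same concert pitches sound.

B3 G2 D2 D##3

First find concert pitch: the guitar sounds a perfect octave below written, so B5 G4 D4 D##5 sounds B4 G3 D3 D##4.
Then write for piccolo: it sounds a perfect octave above written, so the part must be a perfect octave below concert.
B4 → B3
G3 → G2
D3 → D2
D##4 → D##3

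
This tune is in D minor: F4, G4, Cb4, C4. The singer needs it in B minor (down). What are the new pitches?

D4 E4 Ab3 A3

D minor to B minor down is a minor third, so every note moves down by that interval.
F4 -> D4
G4 -> E4
Cb4 -> Ab3
C4 -> A3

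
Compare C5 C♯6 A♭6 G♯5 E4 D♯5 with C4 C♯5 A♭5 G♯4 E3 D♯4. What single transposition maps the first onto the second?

Take the first pair: C5 → C4. C to C spans 8 letter names, so the interval is some kind of octave.
C4 to C5 is 12 semitones, which makes it a perfect octave; the second version is lower, so the direction is down.
Checking another pair — D#5 → D#4 — gives the same interval.

down a perfect octave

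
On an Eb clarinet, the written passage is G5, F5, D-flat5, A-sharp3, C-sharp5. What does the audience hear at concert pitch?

Bb5 Ab5 Fb5 C#4 E5

Written C4 on the Eb clarinet sounds as Eb4, a minor third higher; apply that shift to every note.
G5 → Bb5
F5 → Ab5
Db5 → Fb5
A#3 → C#4
C#5 → E5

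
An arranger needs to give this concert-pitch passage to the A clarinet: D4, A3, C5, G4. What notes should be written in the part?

F4 C4 Eb5 Bb4

Written C4 sounds as A3 on the A clarinet, so concert pitches are written a minor third up.
D4 gives F4
A3 gives C4
C5 gives Eb5
G4 gives Bb4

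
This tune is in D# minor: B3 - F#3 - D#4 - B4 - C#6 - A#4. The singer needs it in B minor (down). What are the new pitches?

From D# down to B is a major third; apply that to each pitch.
B3 -> G3
F#3 -> D3
D#4 -> B3
B4 -> G4
C#6 -> A5
A#4 -> F#4

G3 D3 B3 G4 A5 F#4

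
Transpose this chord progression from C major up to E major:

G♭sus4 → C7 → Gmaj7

Bbsus4 E7 Bmaj7

C major up to E major is a major third; each chord root moves by that interval while the quality stays the same.
G♭sus4: root G♭ up a major third → Bb, giving Bbsus4.
C7: root C up a major third → E, giving E7.
Gmaj7: root G up a major third → B, giving Bmaj7.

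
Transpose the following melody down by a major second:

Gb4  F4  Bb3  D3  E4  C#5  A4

Fb4 Eb4 Ab3 C3 D4 B4 G4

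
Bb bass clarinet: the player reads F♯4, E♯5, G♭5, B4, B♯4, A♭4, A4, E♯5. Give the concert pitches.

The Bb bass clarinet sounds a major ninth below written, so transpose each written note down a major ninth.
F#4 -> E3
E#5 -> D#4
Gb5 -> Fb4
B4 -> A3
B#4 -> A#3
Ab4 -> Gb3
A4 -> G3
E#5 -> D#4

E3 D#4 Fb4 A3 A#3 Gb3 G3 D#4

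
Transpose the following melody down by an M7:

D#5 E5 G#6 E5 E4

A major seventh down from D#5 gives E4.
E5: a seventh down reaches F, and 11 semitones makes it F4.
A major seventh down from G#6 gives A5.
A major seventh down from E5 gives F4.
E4 down a major seventh is F3.

E4 F4 A5 F4 F3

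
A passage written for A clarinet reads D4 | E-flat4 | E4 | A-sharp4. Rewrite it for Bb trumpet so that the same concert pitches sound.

C#4 D4 D#4 G##4

First find concert pitch: the A clarinet sounds a minor third below written, so D4 E-flat4 E4 A-sharp4 sounds B3 C4 C#4 F##4.
Then write for Bb trumpet: it sounds a major second below written, so the part must be a major second above concert.
B3 → C#4
C4 → D4
C#4 → D#4
F##4 → G##4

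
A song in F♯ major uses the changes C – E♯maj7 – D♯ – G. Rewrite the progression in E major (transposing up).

F♯ major up to E major is a minor seventh; each chord root moves by that interval while the quality stays the same.
C: root C up a minor seventh → Bb, giving Bb.
E♯maj7: root E♯ up a minor seventh → D#, giving D#maj7.
D♯: root D♯ up a minor seventh → C#, giving C#.
G: root G up a minor seventh → F, giving F.

Bb D#maj7 C# F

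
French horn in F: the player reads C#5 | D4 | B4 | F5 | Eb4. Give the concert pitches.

F#4 G3 E4 Bb4 Ab3

The French horn in F sounds a perfect fifth below written, so transpose each written note down a perfect fifth.
C#5 -> F#4
D4 -> G3
B4 -> E4
F5 -> Bb4
Eb4 -> Ab3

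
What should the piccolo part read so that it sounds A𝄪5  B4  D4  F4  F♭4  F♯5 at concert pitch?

Written C4 sounds as C5 on the piccolo, so concert pitches are written a perfect octave down.
A##5 becomes A##4
B4 becomes B3
D4 becomes D3
F4 becomes F3
Fb4 becomes Fb3
F#5 becomes F#4

A##4 B3 D3 F3 Fb3 F#4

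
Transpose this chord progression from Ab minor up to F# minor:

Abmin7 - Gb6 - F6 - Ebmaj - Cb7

F#min7 E6 D#6 C#maj A7

Ab minor up to F# minor is an augmented sixth; each chord root moves by that interval while the quality stays the same.
Abmin7: root Ab up an augmented sixth → F#, giving F#min7.
Gb6: root Gb up an augmented sixth → E, giving E6.
F6: root F up an augmented sixth → D#, giving D#6.
Ebmaj: root Eb up an augmented sixth → C#, giving C#maj.
Cb7: root Cb up an augmented sixth → A, giving A7.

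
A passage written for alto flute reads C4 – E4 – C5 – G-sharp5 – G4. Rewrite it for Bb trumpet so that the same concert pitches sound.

First find concert pitch: the alto flute sounds a perfect fourth below written, so C4 E4 C5 G-sharp5 G4 sounds G3 B3 G4 D#5 D4.
Then write for Bb trumpet: it sounds a major second below written, so the part must be a major second above concert.
G3 → A3
B3 → C#4
G4 → A4
D#5 → E#5
D4 → E4

A3 C#4 A4 E#5 E4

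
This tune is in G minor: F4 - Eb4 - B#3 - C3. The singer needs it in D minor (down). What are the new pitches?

G minor to D minor down is a perfect fourth, so every note moves down by that interval.
F4 becomes C4
Eb4 becomes Bb3
B#3 becomes F##3
C3 becomes G2

C4 Bb3 F##3 G2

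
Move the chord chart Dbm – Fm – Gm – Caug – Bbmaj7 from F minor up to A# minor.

F#m A#m B#m E#aug D#maj7

F minor up to A# minor is an augmented third; each chord root moves by that interval while the quality stays the same.
Dbm: root Db up an augmented third → F#, giving F#m.
Fm: root F up an augmented third → A#, giving A#m.
Gm: root G up an augmented third → B#, giving B#m.
Caug: root C up an augmented third → E#, giving E#aug.
Bbmaj7: root Bb up an augmented third → D#, giving D#maj7.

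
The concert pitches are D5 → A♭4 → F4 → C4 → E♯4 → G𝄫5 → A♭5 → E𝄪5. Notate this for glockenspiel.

The glockenspiel sounds a perfect fifteenth above written, so the written part must be a perfect fifteenth below concert — transpose each note down.
D5 to D3
Ab4 to Ab2
F4 to F2
C4 to C2
E#4 to E#2
Gbb5 to Gbb3
Ab5 to Ab3
E##5 to E##3

D3 Ab2 F2 C2 E#2 Gbb3 Ab3 E##3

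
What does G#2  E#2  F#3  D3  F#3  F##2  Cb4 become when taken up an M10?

B#3 G##3 A#4 F#4 A#4 A##3 Eb5

G#2 -> B#3
E#2 -> G##3
F#3 -> A#4
D3 -> F#4
F#3 -> A#4
F##2 -> A##3
Cb4 -> Eb5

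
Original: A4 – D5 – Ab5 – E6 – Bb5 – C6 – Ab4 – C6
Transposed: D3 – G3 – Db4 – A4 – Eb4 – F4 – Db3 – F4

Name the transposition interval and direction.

down a perfect twelfth

From A4 to D3 is 12 letter names — a twelfth of some quality.
D3 to A4 is 19 semitones, which makes it a perfect twelfth; the second version is lower, so the direction is down.
Checking another pair — C6 → F4 — gives the same interval.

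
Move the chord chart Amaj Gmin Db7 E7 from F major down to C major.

Emaj Dmin Ab7 B7

F major down to C major is a perfect fourth; each chord root moves by that interval while the quality stays the same.
Amaj: root A down a perfect fourth → E, giving Emaj.
Gmin: root G down a perfect fourth → D, giving Dmin.
Db7: root Db down a perfect fourth → Ab, giving Ab7.
E7: root E down a perfect fourth → B, giving B7.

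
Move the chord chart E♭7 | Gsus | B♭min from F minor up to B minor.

F minor up to B minor is an augmented fourth; each chord root moves by that interval while the quality stays the same.
E♭7: root E♭ up an augmented fourth → A, giving A7.
Gsus: root G up an augmented fourth → C#, giving C#sus.
B♭min: root B♭ up an augmented fourth → E, giving Emin.

A7 C#sus Emin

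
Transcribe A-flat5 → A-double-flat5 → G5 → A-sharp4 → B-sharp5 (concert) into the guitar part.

The guitar sounds a perfect octave below written, so the written part must be a perfect octave above concert — transpose each note up.
Ab5 -> Ab6
Abb5 -> Abb6
G5 -> G6
A#4 -> A#5
B#5 -> B#6

Ab6 Abb6 G6 A#5 B#6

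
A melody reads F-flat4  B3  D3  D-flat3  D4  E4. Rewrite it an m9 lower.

Eb3 A#2 C#2 C2 C#3 D#3

Fb4 down a minor ninth is Eb3.
A minor ninth down from B3 gives A#2.
A minor ninth down from D3 gives C#2.
Db3 down a minor ninth is C2.
A minor ninth down from D4 gives C#3.
E4 down a minor ninth is D#3.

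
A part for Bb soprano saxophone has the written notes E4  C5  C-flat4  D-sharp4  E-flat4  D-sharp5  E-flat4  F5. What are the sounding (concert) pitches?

D4 Bb4 Bbb3 C#4 Db4 C#5 Db4 Eb5

The Bb soprano saxophone sounds a major second below written, so transpose each written note down a major second.
E4 → D4
C5 → Bb4
Cb4 → Bbb3
D#4 → C#4
Eb4 → Db4
D#5 → C#5
Eb4 → Db4
F5 → Eb5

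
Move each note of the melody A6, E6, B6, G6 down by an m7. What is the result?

A6 down a minor seventh is B5.
E6: a seventh down reaches F, and 10 semitones makes it F#5.
B6: a seventh down reaches C, and 10 semitones makes it C#6.
G6 down a minor seventh is A5.

B5 F#5 C#6 A5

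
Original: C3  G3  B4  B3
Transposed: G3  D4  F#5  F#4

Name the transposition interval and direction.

Take the first pair: C3 → G3. C to G spans 5 letter names, so the interval is some kind of fifth.
C3 to G3 is 7 semitones, which makes it a perfect fifth; the second version is higher, so the direction is up.
Checking another pair — B3 → F#4 — gives the same interval.

up a perfect fifth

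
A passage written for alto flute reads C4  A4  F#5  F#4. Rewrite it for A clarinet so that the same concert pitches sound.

Bb3 G4 E5 E4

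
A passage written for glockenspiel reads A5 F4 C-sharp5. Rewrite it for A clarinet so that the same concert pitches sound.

C8 Ab6 E7

First find concert pitch: the glockenspiel sounds a perfect fifteenth above written, so A5 F4 C-sharp5 sounds A7 F6 C#7.
Then write for A clarinet: it sounds a minor third below written, so the part must be a minor third above concert.
A7 → C8
F6 → Ab6
C#7 → E7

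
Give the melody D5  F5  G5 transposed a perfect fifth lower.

D5 becomes G4
F5 becomes Bb4
G5 becomes C5

G4 Bb4 C5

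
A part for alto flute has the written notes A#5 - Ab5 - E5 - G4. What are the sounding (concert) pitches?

Written C4 on the alto flute sounds as G3, a perfect fourth lower; apply that shift to every note.
A#5 becomes E#5
Ab5 becomes Eb5
E5 becomes B4
G4 becomes D4

E#5 Eb5 B4 D4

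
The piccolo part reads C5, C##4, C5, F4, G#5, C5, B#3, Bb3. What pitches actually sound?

C6 C##5 C6 F5 G#6 C6 B#4 Bb4

The piccolo sounds a perfect octave above written, so transpose each written note up a perfect octave.
C5 gives C6
C##4 gives C##5
C5 gives C6
F4 gives F5
G#5 gives G#6
C5 gives C6
B#3 gives B#4
Bb3 gives Bb4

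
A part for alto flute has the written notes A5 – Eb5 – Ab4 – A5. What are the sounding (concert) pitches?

E5 Bb4 Eb4 E5

The alto flute sounds a perfect fourth below written, so transpose each written note down a perfect fourth.
A5 becomes E5
Eb5 becomes Bb4
Ab4 becomes Eb4
A5 becomes E5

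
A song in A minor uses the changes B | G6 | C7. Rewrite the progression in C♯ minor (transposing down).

D# B6 E7

A minor down to C♯ minor is a minor sixth; each chord root moves by that interval while the quality stays the same.
B: root B down a minor sixth → D#, giving D#.
G6: root G down a minor sixth → B, giving B6.
C7: root C down a minor sixth → E, giving E7.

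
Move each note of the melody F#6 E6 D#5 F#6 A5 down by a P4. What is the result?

C#6 B5 A#4 C#6 E5

F#6 becomes C#6
E6 becomes B5
D#5 becomes A#4
F#6 becomes C#6
A5 becomes E5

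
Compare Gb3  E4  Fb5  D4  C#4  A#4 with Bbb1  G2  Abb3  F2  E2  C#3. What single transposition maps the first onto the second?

down a major thirteenth

Take the first pair: Gb3 → Bbb1. G to B spans 13 letter names, so the interval is some kind of thirteenth.
Bbb1 to Gb3 is 21 semitones, which makes it a major thirteenth; the second version is lower, so the direction is down.
Checking another pair — A#4 → C#3 — gives the same interval.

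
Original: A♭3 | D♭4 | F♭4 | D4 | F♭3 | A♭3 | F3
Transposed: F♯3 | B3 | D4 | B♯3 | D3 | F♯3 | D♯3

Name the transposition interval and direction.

down a diminished third

From Ab3 to F#3 is 3 letter names — a third of some quality.
F#3 to Ab3 is 2 semitones, which makes it a diminished third; the second version is lower, so the direction is down.
Checking another pair — F3 → D#3 — gives the same interval.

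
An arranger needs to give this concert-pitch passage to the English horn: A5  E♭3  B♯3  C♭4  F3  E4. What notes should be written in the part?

The English horn sounds a perfect fifth below written, so the written part must be a perfect fifth above concert — transpose each note up.
A5 gives E6
Eb3 gives Bb3
B#3 gives F##4
Cb4 gives Gb4
F3 gives C4
E4 gives B4

E6 Bb3 F##4 Gb4 C4 B4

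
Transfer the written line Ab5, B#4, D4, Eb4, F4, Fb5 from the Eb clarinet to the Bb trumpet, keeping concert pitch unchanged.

First find concert pitch: the Eb clarinet sounds a minor third above written, so Ab5 B#4 D4 Eb4 F4 Fb5 sounds Cb6 D#5 F4 Gb4 Ab4 Abb5.
Then write for Bb trumpet: it sounds a major second below written, so the part must be a major second above concert.
Cb6 → Db6
D#5 → E#5
F4 → G4
Gb4 → Ab4
Ab4 → Bb4
Abb5 → Bbb5

Db6 E#5 G4 Ab4 Bb4 Bbb5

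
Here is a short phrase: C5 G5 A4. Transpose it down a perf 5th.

A perfect fifth down from C5 gives F4.
G5 down a perfect fifth is C5.
A4 down a perfect fifth is D4.

F4 C5 D4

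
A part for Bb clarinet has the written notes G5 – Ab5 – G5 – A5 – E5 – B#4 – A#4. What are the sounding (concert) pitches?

F5 Gb5 F5 G5 D5 A#4 G#4

The Bb clarinet sounds a major second below written, so transpose each written note down a major second.
G5 to F5
Ab5 to Gb5
G5 to F5
A5 to G5
E5 to D5
B#4 to A#4
A#4 to G#4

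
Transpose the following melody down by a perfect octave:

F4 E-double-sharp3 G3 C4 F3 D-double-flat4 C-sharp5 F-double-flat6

F3 E##2 G2 C3 F2 Dbb3 C#4 Fbb5

F4 → F3
E##3 → E##2
G3 → G2
C4 → C3
F3 → F2
Dbb4 → Dbb3
C#5 → C#4
Fbb6 → Fbb5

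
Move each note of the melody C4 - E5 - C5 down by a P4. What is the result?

G3 B4 G4

C4 down a perfect fourth is G3.
A perfect fourth down from E5 gives B4.
C5 down a perfect fourth is G4.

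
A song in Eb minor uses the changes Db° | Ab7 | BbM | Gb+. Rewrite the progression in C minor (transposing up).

Eb minor up to C minor is a major sixth; each chord root moves by that interval while the quality stays the same.
Db°: root Db up a major sixth → Bb, giving Bb°.
Ab7: root Ab up a major sixth → F, giving F7.
BbM: root Bb up a major sixth → G, giving GM.
Gb+: root Gb up a major sixth → Eb, giving Eb+.

Bb° F7 GM Eb+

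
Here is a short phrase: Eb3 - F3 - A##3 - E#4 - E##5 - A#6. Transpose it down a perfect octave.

Eb3 becomes Eb2
F3 becomes F2
A##3 becomes A##2
E#4 becomes E#3
E##5 becomes E##4
A#6 becomes A#5

Eb2 F2 A##2 E#3 E##4 A#5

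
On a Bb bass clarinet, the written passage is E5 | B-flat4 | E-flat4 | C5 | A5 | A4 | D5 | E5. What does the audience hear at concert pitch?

D4 Ab3 Db3 Bb3 G4 G3 C4 D4

Written C4 on the Bb bass clarinet sounds as Bb2, a major ninth lower; apply that shift to every note.
E5 gives D4
Bb4 gives Ab3
Eb4 gives Db3
C5 gives Bb3
A5 gives G4
A4 gives G3
D5 gives C4
E5 gives D4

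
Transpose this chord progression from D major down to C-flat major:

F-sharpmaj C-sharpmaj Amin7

Ebmaj Bbmaj Gbmin7

D major down to C-flat major is an augmented second; each chord root moves by that interval while the quality stays the same.
F-sharpmaj: root F-sharp down an augmented second → Eb, giving Ebmaj.
C-sharpmaj: root C-sharp down an augmented second → Bb, giving Bbmaj.
Amin7: root A down an augmented second → Gb, giving Gbmin7.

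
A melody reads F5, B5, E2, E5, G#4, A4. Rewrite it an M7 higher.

E6 A#6 D#3 D#6 F##5 G#5

F5 to E6
B5 to A#6
E2 to D#3
E5 to D#6
G#4 to F##5
A4 to G#5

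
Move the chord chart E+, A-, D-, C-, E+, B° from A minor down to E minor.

A minor down to E minor is a perfect fourth; each chord root moves by that interval while the quality stays the same.
E+: root E down a perfect fourth → B, giving B+.
A-: root A down a perfect fourth → E, giving E-.
D-: root D down a perfect fourth → A, giving A-.
C-: root C down a perfect fourth → G, giving G-.
E+: root E down a perfect fourth → B, giving B+.
B°: root B down a perfect fourth → F#, giving F#°.

B+ E- A- G- B+ F#°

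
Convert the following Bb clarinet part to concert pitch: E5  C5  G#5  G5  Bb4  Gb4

D5 Bb4 F#5 F5 Ab4 Fb4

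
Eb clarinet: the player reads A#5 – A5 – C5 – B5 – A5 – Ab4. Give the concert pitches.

C#6 C6 Eb5 D6 C6 Cb5

The Eb clarinet sounds a minor third above written, so transpose each written note up a minor third.
A#5 to C#6
A5 to C6
C5 to Eb5
B5 to D6
A5 to C6
Ab4 to Cb5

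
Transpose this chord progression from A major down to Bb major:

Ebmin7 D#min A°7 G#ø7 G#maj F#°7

A major down to Bb major is a major seventh; each chord root moves by that interval while the quality stays the same.
Ebmin7: root Eb down a major seventh → Fb, giving Fbmin7.
D#min: root D# down a major seventh → E, giving Emin.
A°7: root A down a major seventh → Bb, giving Bb°7.
G#ø7: root G# down a major seventh → A, giving Aø7.
G#maj: root G# down a major seventh → A, giving Amaj.
F#°7: root F# down a major seventh → G, giving G°7.

Fbmin7 Emin Bb°7 Aø7 Amaj G°7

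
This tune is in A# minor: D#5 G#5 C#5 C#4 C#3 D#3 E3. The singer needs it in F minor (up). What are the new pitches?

Bb5 Eb6 Ab5 Ab4 Ab3 Bb3 Cb4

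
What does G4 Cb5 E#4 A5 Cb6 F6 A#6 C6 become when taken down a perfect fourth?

G4 to D4
Cb5 to Gb4
E#4 to B#3
A5 to E5
Cb6 to Gb5
F6 to C6
A#6 to E#6
C6 to G5

D4 Gb4 B#3 E5 Gb5 C6 E#6 G5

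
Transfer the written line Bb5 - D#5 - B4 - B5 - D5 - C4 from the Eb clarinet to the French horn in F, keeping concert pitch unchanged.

First find concert pitch: the Eb clarinet sounds a minor third above written, so Bb5 D#5 B4 B5 D5 C4 sounds Db6 F#5 D5 D6 F5 Eb4.
Then write for French horn in F: it sounds a perfect fifth below written, so the part must be a perfect fifth above concert.
Db6 → Ab6
F#5 → C#6
D5 → A5
D6 → A6
F5 → C6
Eb4 → Bb4

Ab6 C#6 A5 A6 C6 Bb4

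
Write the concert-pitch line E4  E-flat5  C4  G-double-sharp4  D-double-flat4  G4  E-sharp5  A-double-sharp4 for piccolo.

E3 Eb4 C3 G##3 Dbb3 G3 E#4 A##3

The piccolo sounds a perfect octave above written, so the written part must be a perfect octave below concert — transpose each note down.
E4 to E3
Eb5 to Eb4
C4 to C3
G##4 to G##3
Dbb4 to Dbb3
G4 to G3
E#5 to E#4
A##4 to A##3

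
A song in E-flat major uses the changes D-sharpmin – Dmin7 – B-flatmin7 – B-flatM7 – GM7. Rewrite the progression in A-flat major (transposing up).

E-flat major up to A-flat major is a perfect fourth; each chord root moves by that interval while the quality stays the same.
D-sharpmin: root D-sharp up a perfect fourth → G#, giving G#min.
Dmin7: root D up a perfect fourth → G, giving Gmin7.
B-flatmin7: root B-flat up a perfect fourth → Eb, giving Ebmin7.
B-flatM7: root B-flat up a perfect fourth → Eb, giving EbM7.
GM7: root G up a perfect fourth → C, giving CM7.

G#min Gmin7 Ebmin7 EbM7 CM7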